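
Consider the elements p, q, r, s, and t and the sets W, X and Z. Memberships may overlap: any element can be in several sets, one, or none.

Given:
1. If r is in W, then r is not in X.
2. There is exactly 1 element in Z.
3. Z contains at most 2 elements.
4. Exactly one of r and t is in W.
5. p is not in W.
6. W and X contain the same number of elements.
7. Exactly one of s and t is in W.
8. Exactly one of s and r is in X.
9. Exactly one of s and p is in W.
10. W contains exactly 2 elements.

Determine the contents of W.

W = {r, s}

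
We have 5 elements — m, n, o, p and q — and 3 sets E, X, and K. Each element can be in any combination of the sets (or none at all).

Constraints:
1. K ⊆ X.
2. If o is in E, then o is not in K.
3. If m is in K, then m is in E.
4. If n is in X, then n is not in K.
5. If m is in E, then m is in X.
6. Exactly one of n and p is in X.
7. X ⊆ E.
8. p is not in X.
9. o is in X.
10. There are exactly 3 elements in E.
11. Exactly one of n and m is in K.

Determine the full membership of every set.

From (8): p ∉ X.
From (9): o ∈ X.
(1) contrapositive: p ∉ K.
(6) (exactly one): n ∈ X.
(7) with n ∈ X: n ∈ E.
(7) with o ∈ X: o ∈ E.
(2): o ∉ K.
(4): n ∉ K.
(11) (exactly one): m ∈ K.
(1) with m ∈ K: m ∈ X.
(3): m ∈ E.
(1) contrapositive: q ∉ K.

E = {m, n, o}; X = {m, n, o}; K = {m}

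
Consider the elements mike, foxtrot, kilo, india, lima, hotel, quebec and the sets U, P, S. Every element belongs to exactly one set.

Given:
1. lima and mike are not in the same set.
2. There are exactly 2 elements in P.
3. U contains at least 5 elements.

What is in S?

S = {}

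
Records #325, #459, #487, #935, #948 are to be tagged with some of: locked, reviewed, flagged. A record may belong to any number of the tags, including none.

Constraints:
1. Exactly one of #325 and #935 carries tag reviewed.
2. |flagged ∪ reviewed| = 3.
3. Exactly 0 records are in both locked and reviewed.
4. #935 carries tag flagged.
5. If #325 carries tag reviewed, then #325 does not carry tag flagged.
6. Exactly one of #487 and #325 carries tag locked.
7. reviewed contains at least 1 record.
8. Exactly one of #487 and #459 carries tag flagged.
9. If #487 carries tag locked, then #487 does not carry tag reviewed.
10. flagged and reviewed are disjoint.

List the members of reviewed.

reviewed = {#325}

From (4): #935 ∈ flagged.
(10) (disjoint): #935 ∉ reviewed.
(1) (exactly one): #325 ∈ reviewed.
(5): #325 ∉ flagged.
Suppose #459 ∈ reviewed: no assignment then satisfies all the clues, so #459 ∉ reviewed.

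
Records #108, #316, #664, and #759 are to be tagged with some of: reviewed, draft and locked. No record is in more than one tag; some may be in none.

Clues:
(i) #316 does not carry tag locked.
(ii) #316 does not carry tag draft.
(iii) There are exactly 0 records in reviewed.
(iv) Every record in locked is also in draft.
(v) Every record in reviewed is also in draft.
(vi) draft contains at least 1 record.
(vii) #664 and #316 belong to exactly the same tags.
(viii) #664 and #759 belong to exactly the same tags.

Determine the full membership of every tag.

From (i): #316 ∉ locked.
From (ii): #316 ∉ draft.
(iii): reviewed already has 0, so the rest are out.
(vii): #664 matches #316: #664 ∉ draft.
(vii): #664 matches #316: #664 ∉ locked.
(viii): #759 matches #664: #759 ∉ draft.
(viii): #759 matches #664: #759 ∉ locked.
(vi): only 1 candidates remain for draft, so all are in.

reviewed = {}; draft = {#108}; locked = {}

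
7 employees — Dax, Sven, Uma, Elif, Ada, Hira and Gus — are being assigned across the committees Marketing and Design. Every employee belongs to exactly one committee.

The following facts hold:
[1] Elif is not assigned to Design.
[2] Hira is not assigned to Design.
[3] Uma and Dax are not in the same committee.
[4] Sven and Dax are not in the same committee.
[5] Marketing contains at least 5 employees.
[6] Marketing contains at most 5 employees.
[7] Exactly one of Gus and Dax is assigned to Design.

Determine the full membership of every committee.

Marketing = {Elif, Gus, Hira, Sven, Uma}; Design = {Ada, Dax}

From (1): Elif ∉ Design.
From (2): Hira ∉ Design.
Only one committee left: Elif ∈ Marketing.
Only one committee left: Hira ∈ Marketing.
Suppose Dax ∈ Marketing: no assignment then satisfies all the clues, so Dax ∉ Marketing.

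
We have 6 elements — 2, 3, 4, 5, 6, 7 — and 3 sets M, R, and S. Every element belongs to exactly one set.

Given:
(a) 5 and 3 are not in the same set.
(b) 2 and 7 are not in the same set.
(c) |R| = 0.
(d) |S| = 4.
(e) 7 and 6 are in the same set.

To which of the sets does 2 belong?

2: M

(c): R already has 0, so the rest are out.
Suppose 2 ∉ M: no assignment then satisfies all the clues, so 2 ∈ M.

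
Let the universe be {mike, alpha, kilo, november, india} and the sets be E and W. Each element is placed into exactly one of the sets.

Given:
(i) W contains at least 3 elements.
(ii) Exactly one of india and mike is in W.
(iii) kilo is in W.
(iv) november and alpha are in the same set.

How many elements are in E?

1

From (iii): kilo ∈ W.
Suppose alpha ∈ E: no assignment then satisfies all the clues, so alpha ∉ E.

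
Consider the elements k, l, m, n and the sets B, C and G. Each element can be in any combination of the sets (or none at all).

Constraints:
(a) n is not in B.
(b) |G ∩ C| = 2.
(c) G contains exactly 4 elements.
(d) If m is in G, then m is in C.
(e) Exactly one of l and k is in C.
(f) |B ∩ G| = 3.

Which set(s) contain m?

m: B, C, G

From (a): n ∉ B.
(c): only 4 candidates remain for G, so all are in.
(d): m ∈ C.
Suppose m ∉ B: no assignment then satisfies all the clues, so m ∈ B.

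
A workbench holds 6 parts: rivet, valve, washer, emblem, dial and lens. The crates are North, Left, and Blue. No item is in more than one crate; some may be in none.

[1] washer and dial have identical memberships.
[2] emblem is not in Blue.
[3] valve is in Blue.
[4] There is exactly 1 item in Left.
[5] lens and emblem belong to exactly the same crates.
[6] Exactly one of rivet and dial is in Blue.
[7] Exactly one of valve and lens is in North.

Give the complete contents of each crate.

North = {emblem, lens}; Left = {rivet}; Blue = {dial, valve, washer}

From (2): emblem ∉ Blue.
From (3): valve ∈ Blue.
(5): lens matches emblem: lens ∉ Blue.
(7) (exactly one): lens ∈ North.
(5): emblem matches lens: emblem ∈ North.
Suppose rivet ∈ North: no assignment then satisfies all the clues, so rivet ∉ North.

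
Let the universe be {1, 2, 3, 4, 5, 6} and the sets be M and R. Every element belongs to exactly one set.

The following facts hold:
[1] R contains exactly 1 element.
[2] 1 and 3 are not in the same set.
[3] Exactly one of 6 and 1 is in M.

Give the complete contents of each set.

M = {2, 3, 4, 5, 6}; R = {1}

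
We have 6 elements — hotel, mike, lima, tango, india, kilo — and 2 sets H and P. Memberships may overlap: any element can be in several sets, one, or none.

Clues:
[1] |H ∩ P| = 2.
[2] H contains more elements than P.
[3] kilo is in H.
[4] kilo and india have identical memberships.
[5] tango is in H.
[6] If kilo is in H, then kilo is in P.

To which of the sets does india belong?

From (3): kilo ∈ H.
From (5): tango ∈ H.
(4): india matches kilo: india ∈ H.
(6): kilo ∈ P.
(4): india matches kilo: india ∈ P.

india: H, P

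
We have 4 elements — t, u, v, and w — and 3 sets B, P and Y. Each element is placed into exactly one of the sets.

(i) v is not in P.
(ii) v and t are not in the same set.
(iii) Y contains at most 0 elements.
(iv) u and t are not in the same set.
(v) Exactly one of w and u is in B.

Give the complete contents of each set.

B = {u, v}; P = {t, w}; Y = {}

From (i): v ∉ P.
(iii): Y already has 0, so the rest are out.
Only one set left: v ∈ B.
(ii): t ∉ B.
Only one set left: t ∈ P.
(iv): u ∉ P.
Only one set left: u ∈ B.
(v) (exactly one): w ∉ B.
Only one set left: w ∈ P.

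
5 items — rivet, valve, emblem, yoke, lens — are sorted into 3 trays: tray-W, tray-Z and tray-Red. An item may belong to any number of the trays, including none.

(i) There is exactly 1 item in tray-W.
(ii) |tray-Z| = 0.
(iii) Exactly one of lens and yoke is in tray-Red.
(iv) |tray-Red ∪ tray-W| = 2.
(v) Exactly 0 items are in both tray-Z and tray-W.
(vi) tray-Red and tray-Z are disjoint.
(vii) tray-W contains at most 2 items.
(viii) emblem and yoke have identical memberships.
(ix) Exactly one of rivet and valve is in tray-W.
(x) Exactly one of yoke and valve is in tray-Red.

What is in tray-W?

(ii): tray-Z already has 0, so the rest are out.
Suppose rivet ∈ tray-W: no assignment then satisfies all the clues, so rivet ∉ tray-W.

tray-W = {valve}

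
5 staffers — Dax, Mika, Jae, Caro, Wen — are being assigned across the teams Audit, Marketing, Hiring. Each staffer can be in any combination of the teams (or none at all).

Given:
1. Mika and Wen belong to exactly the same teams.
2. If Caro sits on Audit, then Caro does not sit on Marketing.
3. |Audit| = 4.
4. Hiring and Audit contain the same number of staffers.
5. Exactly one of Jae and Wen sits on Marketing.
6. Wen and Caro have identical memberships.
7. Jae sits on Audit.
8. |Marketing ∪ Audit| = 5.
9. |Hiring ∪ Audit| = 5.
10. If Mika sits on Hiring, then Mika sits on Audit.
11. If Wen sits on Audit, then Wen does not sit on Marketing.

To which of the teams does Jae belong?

Jae: Audit, Marketing

From (7): Jae ∈ Audit.
Suppose Jae ∉ Marketing: no assignment then satisfies all the clues, so Jae ∈ Marketing.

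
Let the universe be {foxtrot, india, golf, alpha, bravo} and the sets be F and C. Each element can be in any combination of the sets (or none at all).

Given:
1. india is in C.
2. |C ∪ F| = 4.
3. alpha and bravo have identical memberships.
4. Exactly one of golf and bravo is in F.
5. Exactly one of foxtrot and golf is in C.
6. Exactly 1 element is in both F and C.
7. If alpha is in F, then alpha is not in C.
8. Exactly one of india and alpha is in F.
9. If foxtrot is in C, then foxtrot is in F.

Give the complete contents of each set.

F = {alpha, bravo, foxtrot}; C = {foxtrot, india}

From (1): india ∈ C.
Suppose foxtrot ∉ F: no assignment then satisfies all the clues, so foxtrot ∈ F.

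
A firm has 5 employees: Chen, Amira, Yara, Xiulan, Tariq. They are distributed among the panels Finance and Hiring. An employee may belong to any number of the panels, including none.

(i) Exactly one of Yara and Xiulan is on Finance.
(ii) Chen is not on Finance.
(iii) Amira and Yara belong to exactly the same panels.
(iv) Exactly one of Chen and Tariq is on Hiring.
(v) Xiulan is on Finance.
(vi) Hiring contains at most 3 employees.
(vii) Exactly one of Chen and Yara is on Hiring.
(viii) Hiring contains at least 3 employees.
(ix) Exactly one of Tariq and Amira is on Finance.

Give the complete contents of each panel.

Finance = {Tariq, Xiulan}; Hiring = {Amira, Tariq, Yara}

From (ii): Chen ∉ Finance.
From (v): Xiulan ∈ Finance.
(i) (exactly one): Yara ∉ Finance.
(iii): Amira matches Yara: Amira ∉ Finance.
(ix) (exactly one): Tariq ∈ Finance.
Suppose Chen ∈ Hiring: no assignment then satisfies all the clues, so Chen ∉ Hiring.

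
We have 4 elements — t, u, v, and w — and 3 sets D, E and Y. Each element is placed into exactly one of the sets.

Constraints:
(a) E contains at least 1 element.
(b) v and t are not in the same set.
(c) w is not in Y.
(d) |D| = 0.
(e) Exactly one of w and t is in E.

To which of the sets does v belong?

From (c): w ∉ Y.
(d): D already has 0, so the rest are out.
Only one set left: w ∈ E.
(e) (exactly one): t ∉ E.
Only one set left: t ∈ Y.
(b): v ∉ Y.
Only one set left: v ∈ E.

v: E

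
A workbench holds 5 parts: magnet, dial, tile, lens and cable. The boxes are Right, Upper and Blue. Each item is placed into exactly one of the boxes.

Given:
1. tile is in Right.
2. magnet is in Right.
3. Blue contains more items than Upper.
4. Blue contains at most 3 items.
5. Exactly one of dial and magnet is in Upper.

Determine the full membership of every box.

Right = {magnet, tile}; Upper = {dial}; Blue = {cable, lens}

From (1): tile ∈ Right.
From (2): magnet ∈ Right.
(5) (exactly one): dial ∈ Upper.
Suppose lens ∈ Right: no assignment then satisfies all the clues, so lens ∉ Right.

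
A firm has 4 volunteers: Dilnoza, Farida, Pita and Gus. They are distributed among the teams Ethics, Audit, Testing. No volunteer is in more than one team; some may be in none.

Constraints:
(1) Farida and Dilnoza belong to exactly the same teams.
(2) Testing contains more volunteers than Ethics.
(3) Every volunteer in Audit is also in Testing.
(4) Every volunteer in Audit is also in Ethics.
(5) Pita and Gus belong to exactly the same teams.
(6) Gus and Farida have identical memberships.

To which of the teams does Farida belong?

Farida: Testing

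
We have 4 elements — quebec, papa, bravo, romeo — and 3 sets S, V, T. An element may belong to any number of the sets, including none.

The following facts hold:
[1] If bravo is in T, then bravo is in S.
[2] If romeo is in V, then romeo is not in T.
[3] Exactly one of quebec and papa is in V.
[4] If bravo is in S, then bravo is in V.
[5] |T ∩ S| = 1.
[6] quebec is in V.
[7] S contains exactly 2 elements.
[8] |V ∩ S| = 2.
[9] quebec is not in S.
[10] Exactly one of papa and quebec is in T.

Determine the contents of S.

From (6): quebec ∈ V.
From (9): quebec ∉ S.
(3) (exactly one): papa ∉ V.
Suppose papa ∈ S: no assignment then satisfies all the clues, so papa ∉ S.

S = {bravo, romeo}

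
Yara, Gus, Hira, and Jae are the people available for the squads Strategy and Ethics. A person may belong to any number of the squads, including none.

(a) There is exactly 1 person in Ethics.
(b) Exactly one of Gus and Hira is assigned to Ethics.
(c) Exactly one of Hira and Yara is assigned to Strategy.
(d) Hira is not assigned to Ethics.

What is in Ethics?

From (d): Hira ∉ Ethics.
(b) (exactly one): Gus ∈ Ethics.
(a): Ethics already has 1, so the rest are out.

Ethics = {Gus}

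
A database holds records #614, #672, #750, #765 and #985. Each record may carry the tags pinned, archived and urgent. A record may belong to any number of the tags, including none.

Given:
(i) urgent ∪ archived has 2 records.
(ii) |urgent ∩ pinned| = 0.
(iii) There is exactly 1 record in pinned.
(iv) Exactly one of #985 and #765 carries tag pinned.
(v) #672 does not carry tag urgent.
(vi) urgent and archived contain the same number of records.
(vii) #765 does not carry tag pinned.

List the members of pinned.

From (v): #672 ∉ urgent.
From (vii): #765 ∉ pinned.
(iv) (exactly one): #985 ∈ pinned.
(iii): pinned already has 1, so the rest are out.

pinned = {#985}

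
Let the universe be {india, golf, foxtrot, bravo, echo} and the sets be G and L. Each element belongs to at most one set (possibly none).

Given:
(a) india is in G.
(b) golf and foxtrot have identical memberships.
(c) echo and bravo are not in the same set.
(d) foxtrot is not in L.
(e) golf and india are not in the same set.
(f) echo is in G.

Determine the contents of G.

From (a): india ∈ G.
From (d): foxtrot ∉ L.
From (f): echo ∈ G.
(b): golf matches foxtrot: golf ∉ L.
(c): bravo ∉ G.
(e): golf ∉ G.
(b): foxtrot matches golf: foxtrot ∉ G.

G = {echo, india}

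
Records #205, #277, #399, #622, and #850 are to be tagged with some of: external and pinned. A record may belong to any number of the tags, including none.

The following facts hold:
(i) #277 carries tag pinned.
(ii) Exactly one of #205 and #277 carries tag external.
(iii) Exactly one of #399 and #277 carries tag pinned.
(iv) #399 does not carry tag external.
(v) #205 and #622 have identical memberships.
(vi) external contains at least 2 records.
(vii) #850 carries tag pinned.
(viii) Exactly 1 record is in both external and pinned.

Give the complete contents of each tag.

external = {#205, #622, #850}; pinned = {#277, #850}

From (i): #277 ∈ pinned.
From (iv): #399 ∉ external.
From (vii): #850 ∈ pinned.
(iii) (exactly one): #399 ∉ pinned.
Suppose #205 ∉ external: no assignment then satisfies all the clues, so #205 ∈ external.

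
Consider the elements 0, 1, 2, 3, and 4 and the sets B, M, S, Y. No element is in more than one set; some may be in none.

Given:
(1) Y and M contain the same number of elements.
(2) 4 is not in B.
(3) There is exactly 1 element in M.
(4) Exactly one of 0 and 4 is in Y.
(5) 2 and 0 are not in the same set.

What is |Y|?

1

From (2): 4 ∉ B.
Suppose 1 ∈ Y: no assignment then satisfies all the clues, so 1 ∉ Y.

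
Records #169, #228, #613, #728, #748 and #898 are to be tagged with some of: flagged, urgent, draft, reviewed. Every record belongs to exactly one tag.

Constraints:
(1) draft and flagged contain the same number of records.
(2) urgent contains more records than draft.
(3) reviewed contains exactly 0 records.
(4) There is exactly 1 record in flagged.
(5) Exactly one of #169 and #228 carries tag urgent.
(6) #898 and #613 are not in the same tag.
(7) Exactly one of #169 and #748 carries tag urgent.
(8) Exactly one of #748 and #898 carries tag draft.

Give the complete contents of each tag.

flagged = {#169}; urgent = {#228, #613, #728, #748}; draft = {#898}; reviewed = {}

(3): reviewed already has 0, so the rest are out.
Suppose #169 ∉ flagged: no assignment then satisfies all the clues, so #169 ∈ flagged.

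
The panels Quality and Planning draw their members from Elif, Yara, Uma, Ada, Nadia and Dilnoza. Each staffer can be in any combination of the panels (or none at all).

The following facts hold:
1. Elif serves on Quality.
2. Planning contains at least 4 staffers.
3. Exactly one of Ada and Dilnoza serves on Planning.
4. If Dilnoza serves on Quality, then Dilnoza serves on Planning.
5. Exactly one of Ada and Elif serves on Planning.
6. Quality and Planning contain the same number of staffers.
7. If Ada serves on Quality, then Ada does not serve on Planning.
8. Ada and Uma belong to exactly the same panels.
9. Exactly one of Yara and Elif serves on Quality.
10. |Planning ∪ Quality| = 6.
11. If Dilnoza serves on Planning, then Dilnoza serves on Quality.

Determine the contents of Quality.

Quality = {Ada, Dilnoza, Elif, Uma}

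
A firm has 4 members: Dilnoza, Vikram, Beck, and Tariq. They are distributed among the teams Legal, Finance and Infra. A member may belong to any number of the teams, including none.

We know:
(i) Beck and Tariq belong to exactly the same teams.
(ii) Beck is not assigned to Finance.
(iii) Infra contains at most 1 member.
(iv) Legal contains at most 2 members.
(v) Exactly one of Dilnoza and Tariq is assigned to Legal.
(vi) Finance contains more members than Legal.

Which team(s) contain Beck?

Beck: none

From (ii): Beck ∉ Finance.
(i): Tariq matches Beck: Tariq ∉ Finance.
Suppose Beck ∈ Legal: no assignment then satisfies all the clues, so Beck ∉ Legal.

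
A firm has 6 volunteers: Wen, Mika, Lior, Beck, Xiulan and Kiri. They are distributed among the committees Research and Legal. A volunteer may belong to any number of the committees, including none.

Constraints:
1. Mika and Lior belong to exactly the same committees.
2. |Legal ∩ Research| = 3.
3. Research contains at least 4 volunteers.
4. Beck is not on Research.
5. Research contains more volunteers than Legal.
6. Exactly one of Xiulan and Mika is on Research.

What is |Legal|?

3

From (4): Beck ∉ Research.
Suppose Wen ∉ Research: no assignment then satisfies all the clues, so Wen ∈ Research.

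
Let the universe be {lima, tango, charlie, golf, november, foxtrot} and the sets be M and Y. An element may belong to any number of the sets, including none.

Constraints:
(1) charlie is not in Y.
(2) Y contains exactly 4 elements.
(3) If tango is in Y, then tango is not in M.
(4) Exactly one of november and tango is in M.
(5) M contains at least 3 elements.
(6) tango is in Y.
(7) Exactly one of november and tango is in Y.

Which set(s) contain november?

From (1): charlie ∉ Y.
From (6): tango ∈ Y.
(3): tango ∉ M.
(4) (exactly one): november ∈ M.
(7) (exactly one): november ∉ Y.
(2): only 4 candidates remain for Y, so all are in.

november: M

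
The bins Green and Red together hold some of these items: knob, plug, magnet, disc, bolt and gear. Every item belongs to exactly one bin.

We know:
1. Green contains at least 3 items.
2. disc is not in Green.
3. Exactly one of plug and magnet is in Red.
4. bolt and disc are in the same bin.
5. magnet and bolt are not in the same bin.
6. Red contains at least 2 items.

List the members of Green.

From (2): disc ∉ Green.
(4): bolt matches disc: bolt ∉ Green.
Only one bin left: disc ∈ Red.
Only one bin left: bolt ∈ Red.
(5): magnet ∉ Red.
Only one bin left: magnet ∈ Green.
(3) (exactly one): plug ∈ Red.
(1): only 3 candidates remain for Green, so all are in.

Green = {gear, knob, magnet}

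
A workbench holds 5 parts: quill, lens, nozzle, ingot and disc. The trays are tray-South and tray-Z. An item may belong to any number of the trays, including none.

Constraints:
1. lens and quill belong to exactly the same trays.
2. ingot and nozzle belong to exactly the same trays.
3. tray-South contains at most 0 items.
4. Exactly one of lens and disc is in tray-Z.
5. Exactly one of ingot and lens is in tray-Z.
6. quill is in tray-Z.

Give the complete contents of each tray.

From (6): quill ∈ tray-Z.
(1): lens matches quill: lens ∈ tray-Z.
(3): tray-South already has 0, so the rest are out.
(4) (exactly one): disc ∉ tray-Z.
(5) (exactly one): ingot ∉ tray-Z.
(2): nozzle matches ingot: nozzle ∉ tray-Z.

tray-South = {}; tray-Z = {lens, quill}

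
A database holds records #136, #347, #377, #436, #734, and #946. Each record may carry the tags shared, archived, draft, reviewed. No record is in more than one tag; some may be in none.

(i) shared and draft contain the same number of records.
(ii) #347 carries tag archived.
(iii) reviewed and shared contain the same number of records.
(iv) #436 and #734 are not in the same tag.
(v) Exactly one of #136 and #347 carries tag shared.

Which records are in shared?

shared = {#136}

From (ii): #347 ∈ archived.
(v) (exactly one): #136 ∈ shared.
Suppose #377 ∈ shared: no assignment then satisfies all the clues, so #377 ∉ shared.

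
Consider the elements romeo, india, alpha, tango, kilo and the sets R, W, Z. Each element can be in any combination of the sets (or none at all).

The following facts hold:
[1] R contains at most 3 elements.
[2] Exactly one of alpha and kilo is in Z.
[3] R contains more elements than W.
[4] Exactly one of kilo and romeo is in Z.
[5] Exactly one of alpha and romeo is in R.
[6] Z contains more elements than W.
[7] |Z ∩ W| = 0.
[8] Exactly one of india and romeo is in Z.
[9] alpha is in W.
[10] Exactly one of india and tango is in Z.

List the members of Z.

Z = {india, kilo}

From (9): alpha ∈ W.
Suppose romeo ∈ Z: no assignment then satisfies all the clues, so romeo ∉ Z.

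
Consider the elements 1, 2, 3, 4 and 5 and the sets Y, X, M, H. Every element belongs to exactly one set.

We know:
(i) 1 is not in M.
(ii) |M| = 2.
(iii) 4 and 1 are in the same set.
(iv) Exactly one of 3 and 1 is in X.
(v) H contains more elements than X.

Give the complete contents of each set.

Y = {}; X = {3}; M = {2, 5}; H = {1, 4}

From (i): 1 ∉ M.
(iii): 4 matches 1: 4 ∉ M.
Suppose 1 ∈ Y: no assignment then satisfies all the clues, so 1 ∉ Y.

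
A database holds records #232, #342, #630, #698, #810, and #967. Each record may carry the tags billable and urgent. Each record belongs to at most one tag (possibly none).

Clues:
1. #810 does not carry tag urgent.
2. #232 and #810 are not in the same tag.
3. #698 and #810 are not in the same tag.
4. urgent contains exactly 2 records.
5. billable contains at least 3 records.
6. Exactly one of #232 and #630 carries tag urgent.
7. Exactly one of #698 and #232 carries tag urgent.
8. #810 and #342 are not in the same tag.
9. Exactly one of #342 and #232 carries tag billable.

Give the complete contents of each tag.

billable = {#342, #630, #698}; urgent = {#232, #967}

From (1): #810 ∉ urgent.
Suppose #232 ∈ billable: no assignment then satisfies all the clues, so #232 ∉ billable.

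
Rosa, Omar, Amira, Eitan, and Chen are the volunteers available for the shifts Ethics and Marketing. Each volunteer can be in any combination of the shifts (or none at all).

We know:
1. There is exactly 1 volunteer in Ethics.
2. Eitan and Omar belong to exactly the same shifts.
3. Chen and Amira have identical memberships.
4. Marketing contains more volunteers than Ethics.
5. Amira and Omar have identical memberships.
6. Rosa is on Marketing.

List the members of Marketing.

From (6): Rosa ∈ Marketing.
Suppose Omar ∉ Marketing: no assignment then satisfies all the clues, so Omar ∈ Marketing.

Marketing = {Amira, Chen, Eitan, Omar, Rosa}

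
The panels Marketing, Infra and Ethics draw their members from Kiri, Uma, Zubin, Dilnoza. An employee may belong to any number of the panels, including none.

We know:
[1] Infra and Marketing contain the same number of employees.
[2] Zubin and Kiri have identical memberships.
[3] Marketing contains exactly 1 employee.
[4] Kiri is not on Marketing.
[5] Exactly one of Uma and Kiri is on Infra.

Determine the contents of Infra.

Infra = {Uma}

From (4): Kiri ∉ Marketing.
(2): Zubin matches Kiri: Zubin ∉ Marketing.
Suppose Kiri ∈ Infra: no assignment then satisfies all the clues, so Kiri ∉ Infra.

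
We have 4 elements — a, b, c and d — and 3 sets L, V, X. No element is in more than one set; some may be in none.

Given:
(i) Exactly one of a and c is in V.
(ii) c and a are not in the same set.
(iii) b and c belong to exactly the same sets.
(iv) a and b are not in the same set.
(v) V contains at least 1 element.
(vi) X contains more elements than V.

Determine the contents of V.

V = {a}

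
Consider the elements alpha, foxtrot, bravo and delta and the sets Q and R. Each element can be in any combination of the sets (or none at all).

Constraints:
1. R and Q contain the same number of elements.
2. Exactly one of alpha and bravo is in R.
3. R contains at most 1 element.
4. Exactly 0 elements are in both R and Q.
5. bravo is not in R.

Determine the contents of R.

R = {alpha}

From (5): bravo ∉ R.
(2) (exactly one): alpha ∈ R.
(3): R already has 1, so the rest are out.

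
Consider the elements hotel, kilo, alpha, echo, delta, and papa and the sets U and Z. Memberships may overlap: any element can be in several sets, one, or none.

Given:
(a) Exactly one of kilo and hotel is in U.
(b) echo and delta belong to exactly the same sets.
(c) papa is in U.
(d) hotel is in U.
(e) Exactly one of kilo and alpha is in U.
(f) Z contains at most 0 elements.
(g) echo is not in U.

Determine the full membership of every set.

U = {alpha, hotel, papa}; Z = {}

From (c): papa ∈ U.
From (d): hotel ∈ U.
From (g): echo ∉ U.
(a) (exactly one): kilo ∉ U.
(b): delta matches echo: delta ∉ U.
(e) (exactly one): alpha ∈ U.
(f): Z already has 0, so the rest are out.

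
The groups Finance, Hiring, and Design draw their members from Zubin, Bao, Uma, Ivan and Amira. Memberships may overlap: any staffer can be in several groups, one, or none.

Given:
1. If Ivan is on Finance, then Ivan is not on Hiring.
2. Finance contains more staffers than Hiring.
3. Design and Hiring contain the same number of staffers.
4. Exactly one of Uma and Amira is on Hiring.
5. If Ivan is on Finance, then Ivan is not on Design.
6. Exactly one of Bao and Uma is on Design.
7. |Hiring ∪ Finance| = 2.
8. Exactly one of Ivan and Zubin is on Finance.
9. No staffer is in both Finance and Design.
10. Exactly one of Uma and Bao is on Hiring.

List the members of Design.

Design = {Bao}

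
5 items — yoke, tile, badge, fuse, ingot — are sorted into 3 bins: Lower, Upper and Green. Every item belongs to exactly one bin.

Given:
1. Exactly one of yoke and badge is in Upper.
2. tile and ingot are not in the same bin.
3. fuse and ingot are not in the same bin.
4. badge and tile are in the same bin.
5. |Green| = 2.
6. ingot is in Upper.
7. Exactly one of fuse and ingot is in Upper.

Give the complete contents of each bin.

Lower = {fuse}; Upper = {ingot, yoke}; Green = {badge, tile}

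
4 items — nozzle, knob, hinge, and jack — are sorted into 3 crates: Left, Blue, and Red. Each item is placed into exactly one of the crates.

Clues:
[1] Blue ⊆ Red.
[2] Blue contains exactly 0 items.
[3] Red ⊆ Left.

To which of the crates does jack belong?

jack: Left

(2): Blue already has 0, so the rest are out.
Suppose jack ∉ Left: no assignment then satisfies all the clues, so jack ∈ Left.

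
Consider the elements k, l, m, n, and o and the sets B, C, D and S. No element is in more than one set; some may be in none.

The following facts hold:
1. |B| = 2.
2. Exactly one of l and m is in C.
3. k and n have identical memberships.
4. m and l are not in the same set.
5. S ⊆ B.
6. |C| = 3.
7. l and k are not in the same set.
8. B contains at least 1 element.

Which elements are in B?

B = {l, o}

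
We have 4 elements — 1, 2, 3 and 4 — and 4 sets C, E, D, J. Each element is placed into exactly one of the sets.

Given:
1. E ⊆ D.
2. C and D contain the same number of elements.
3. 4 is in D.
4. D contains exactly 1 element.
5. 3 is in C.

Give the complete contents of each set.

From (3): 4 ∈ D.
From (5): 3 ∈ C.
(4): D already has 1, so the rest are out.
(1) contrapositive: 1 ∉ E.
(1) contrapositive: 2 ∉ E.
Suppose 1 ∈ C: no assignment then satisfies all the clues, so 1 ∉ C.

C = {3}; E = {}; D = {4}; J = {1, 2}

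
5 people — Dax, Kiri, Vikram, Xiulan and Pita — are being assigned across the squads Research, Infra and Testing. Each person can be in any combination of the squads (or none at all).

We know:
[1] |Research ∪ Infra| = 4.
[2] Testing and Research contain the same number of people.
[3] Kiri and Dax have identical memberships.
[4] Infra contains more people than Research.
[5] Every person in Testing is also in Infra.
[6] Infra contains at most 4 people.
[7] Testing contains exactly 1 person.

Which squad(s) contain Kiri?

Kiri: Infra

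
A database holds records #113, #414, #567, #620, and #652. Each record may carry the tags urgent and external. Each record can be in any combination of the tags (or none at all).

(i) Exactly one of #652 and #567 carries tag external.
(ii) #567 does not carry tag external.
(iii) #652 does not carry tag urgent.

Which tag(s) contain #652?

#652: external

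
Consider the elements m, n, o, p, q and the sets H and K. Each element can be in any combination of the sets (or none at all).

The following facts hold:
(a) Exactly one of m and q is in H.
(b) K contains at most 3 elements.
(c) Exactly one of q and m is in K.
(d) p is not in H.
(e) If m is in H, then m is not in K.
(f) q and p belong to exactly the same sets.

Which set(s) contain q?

From (d): p ∉ H.
(f): q matches p: q ∉ H.
(a) (exactly one): m ∈ H.
(e): m ∉ K.
(c) (exactly one): q ∈ K.
(f): p matches q: p ∈ K.

q: K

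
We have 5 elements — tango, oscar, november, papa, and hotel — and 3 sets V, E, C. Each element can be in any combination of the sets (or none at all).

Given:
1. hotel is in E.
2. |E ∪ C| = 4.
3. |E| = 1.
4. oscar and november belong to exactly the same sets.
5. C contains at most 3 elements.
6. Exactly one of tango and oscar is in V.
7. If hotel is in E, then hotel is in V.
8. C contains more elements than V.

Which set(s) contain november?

november: C

From (1): hotel ∈ E.
(3): E already has 1, so the rest are out.
(7): hotel ∈ V.
Suppose november ∈ V: no assignment then satisfies all the clues, so november ∉ V.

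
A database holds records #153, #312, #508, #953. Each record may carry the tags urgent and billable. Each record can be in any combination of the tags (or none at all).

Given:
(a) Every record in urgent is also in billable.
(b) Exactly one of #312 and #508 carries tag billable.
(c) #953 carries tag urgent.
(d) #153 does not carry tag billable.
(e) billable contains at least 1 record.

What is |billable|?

2

From (c): #953 ∈ urgent.
From (d): #153 ∉ billable.
(a) contrapositive: #153 ∉ urgent.
(a) with #953 ∈ urgent: #953 ∈ billable.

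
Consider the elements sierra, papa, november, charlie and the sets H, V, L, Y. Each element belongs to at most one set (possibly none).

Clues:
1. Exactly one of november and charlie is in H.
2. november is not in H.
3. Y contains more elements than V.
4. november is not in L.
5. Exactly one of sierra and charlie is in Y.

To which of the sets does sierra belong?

From (2): november ∉ H.
From (4): november ∉ L.
(1) (exactly one): charlie ∈ H.
(5) (exactly one): sierra ∈ Y.

sierra: Y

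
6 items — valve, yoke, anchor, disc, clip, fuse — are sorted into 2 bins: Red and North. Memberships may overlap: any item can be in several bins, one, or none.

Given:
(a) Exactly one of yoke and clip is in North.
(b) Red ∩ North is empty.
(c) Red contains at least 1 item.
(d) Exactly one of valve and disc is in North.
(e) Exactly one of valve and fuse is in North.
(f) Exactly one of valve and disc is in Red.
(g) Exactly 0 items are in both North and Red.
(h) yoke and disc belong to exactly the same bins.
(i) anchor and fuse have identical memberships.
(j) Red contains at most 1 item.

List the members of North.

North = {anchor, disc, fuse, yoke}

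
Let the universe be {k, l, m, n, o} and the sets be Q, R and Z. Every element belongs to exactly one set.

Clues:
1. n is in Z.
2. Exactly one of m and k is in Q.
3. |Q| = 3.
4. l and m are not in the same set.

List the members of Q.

Q = {k, l, o}

From (1): n ∈ Z.
Suppose k ∉ Q: no assignment then satisfies all the clues, so k ∈ Q.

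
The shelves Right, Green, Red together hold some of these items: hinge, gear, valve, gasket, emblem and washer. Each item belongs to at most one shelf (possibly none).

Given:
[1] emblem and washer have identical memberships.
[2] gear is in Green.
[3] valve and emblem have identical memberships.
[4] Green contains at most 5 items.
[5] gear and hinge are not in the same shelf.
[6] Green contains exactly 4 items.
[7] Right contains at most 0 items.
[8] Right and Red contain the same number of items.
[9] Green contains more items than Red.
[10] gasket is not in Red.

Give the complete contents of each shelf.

Right = {}; Green = {emblem, gear, valve, washer}; Red = {}

From (2): gear ∈ Green.
From (10): gasket ∉ Red.
(5): hinge ∉ Green.
(7): Right already has 0, so the rest are out.
Suppose hinge ∈ Red: no assignment then satisfies all the clues, so hinge ∉ Red.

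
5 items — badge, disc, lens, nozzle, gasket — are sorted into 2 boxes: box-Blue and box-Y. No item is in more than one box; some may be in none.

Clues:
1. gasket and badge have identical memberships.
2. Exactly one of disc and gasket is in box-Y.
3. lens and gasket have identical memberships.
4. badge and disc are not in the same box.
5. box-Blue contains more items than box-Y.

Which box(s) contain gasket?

gasket: box-Blue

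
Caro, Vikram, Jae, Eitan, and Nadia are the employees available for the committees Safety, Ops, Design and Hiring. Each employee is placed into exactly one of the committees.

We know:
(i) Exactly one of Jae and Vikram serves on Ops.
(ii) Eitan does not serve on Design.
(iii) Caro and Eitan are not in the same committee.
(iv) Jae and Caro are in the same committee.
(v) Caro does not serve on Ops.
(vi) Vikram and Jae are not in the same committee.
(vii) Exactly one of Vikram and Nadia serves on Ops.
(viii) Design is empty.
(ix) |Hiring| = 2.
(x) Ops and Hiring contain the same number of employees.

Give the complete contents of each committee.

Safety = {Nadia}; Ops = {Eitan, Vikram}; Design = {}; Hiring = {Caro, Jae}

From (ii): Eitan ∉ Design.
From (v): Caro ∉ Ops.
(iv): Jae matches Caro: Jae ∉ Ops.
(viii): Design already has 0, so the rest are out.
(i) (exactly one): Vikram ∈ Ops.
(vii) (exactly one): Nadia ∉ Ops.
Suppose Caro ∈ Safety: no assignment then satisfies all the clues, so Caro ∉ Safety.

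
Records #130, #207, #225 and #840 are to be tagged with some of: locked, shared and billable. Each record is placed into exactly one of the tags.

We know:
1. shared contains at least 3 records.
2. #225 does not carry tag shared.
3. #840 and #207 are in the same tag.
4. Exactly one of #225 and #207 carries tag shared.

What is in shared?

From (2): #225 ∉ shared.
(1): only 3 candidates remain for shared, so all are in.

shared = {#130, #207, #840}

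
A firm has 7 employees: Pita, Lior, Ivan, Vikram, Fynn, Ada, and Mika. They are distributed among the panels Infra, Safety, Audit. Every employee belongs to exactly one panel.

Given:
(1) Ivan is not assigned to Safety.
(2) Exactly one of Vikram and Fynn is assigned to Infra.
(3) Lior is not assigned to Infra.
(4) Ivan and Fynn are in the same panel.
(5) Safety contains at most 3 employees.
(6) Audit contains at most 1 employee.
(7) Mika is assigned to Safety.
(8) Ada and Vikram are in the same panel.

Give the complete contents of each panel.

Infra = {Fynn, Ivan, Pita}; Safety = {Ada, Mika, Vikram}; Audit = {Lior}

From (1): Ivan ∉ Safety.
From (3): Lior ∉ Infra.
From (7): Mika ∈ Safety.
(4): Fynn matches Ivan: Fynn ∉ Safety.
Suppose Pita ∉ Infra: no assignment then satisfies all the clues, so Pita ∈ Infra.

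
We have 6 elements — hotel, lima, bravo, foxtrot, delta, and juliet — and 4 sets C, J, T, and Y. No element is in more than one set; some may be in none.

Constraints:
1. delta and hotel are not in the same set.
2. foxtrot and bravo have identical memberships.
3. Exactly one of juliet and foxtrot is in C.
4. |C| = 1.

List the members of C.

C = {juliet}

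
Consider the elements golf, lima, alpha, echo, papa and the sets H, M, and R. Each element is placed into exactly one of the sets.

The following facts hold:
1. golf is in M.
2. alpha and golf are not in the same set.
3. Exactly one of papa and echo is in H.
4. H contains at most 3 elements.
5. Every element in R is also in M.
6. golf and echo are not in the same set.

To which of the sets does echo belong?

echo: H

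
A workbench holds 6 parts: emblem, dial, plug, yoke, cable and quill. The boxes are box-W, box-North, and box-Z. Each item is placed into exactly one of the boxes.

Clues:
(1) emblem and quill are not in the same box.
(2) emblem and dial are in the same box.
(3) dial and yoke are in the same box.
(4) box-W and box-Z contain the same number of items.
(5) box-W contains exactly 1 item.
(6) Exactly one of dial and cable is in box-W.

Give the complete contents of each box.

box-W = {cable}; box-North = {dial, emblem, plug, yoke}; box-Z = {quill}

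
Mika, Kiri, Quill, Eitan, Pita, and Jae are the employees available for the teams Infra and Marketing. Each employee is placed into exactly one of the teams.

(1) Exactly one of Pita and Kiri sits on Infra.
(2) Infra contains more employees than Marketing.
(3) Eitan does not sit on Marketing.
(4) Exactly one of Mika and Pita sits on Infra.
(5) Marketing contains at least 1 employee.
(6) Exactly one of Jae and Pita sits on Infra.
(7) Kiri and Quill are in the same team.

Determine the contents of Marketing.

Marketing = {Pita}

From (3): Eitan ∉ Marketing.
Only one team left: Eitan ∈ Infra.
Suppose Mika ∈ Marketing: no assignment then satisfies all the clues, so Mika ∉ Marketing.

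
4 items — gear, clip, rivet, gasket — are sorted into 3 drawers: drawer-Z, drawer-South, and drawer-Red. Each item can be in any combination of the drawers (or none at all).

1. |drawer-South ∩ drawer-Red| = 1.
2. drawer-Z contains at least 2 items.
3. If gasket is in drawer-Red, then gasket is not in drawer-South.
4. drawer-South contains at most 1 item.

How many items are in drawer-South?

1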